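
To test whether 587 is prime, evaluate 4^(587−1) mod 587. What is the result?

4^1 ≡ 4 (mod 587)
4^2 ≡ 4^2 = 16 ≡ 16 (mod 587)
4^4 ≡ 16^2 = 256 ≡ 256 (mod 587)
4^8 ≡ 256^2 = 65536 ≡ 379 (mod 587)
4^16 ≡ 379^2 = 143641 ≡ 413 (mod 587)
4^32 ≡ 413^2 = 170569 ≡ 339 (mod 587)
4^64 ≡ 339^2 = 114921 ≡ 456 (mod 587)
4^128 ≡ 456^2 = 207936 ≡ 138 (mod 587)
4^256 ≡ 138^2 = 19044 ≡ 260 (mod 587)
4^512 ≡ 260^2 = 67600 ≡ 95 (mod 587)
586 = 512 + 64 + 8 + 2 in binary powers of 2.
So 4^586 ≡ 95 · 456 · 379 · 16 ≡ 1 (mod 587).
Since the result is 1, base 4 gives no evidence that 587 is composite.

1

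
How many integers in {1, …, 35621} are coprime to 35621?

35244

Factor: 35621 = 179 · 199.
φ(35621) = (179−1) · (199−1) = 178 · 198 = 35244.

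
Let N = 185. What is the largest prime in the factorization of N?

185 = 5 · 37
37 is prime.
So 185 = 5 · 37; the largest prime factor is 37.

37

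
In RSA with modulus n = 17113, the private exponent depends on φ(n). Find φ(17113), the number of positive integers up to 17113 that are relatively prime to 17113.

16848

Factor: 17113 = 109 · 157.
φ(17113) = (109−1) · (157−1) = 108 · 156 = 16848.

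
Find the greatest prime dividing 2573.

83

2573 = 31 · 83
83 is prime.
So 2573 = 31 · 83; the largest prime factor is 83.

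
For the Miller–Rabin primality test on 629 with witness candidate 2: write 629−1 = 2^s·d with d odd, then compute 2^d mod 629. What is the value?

15

629 − 1 = 628 = 2^2 · 157, so d = 157.
2^1 ≡ 2 (mod 629)
2^2 ≡ 2^2 = 4 ≡ 4 (mod 629)
2^4 ≡ 4^2 = 16 ≡ 16 (mod 629)
2^8 ≡ 16^2 = 256 ≡ 256 (mod 629)
2^16 ≡ 256^2 = 65536 ≡ 120 (mod 629)
2^32 ≡ 120^2 = 14400 ≡ 562 (mod 629)
2^64 ≡ 562^2 = 315844 ≡ 86 (mod 629)
2^128 ≡ 86^2 = 7396 ≡ 477 (mod 629)
157 = 128 + 16 + 8 + 4 + 1 in binary powers of 2.
So 2^157 ≡ 477 · 120 · 256 · 16 · 2 ≡ 15 (mod 629).
Squaring chain: 15 → 225; never reaches −1, so base 2 is a Miller–Rabin witness that 629 is composite.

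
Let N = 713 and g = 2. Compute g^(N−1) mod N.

624

2^1 ≡ 2 (mod 713)
2^2 ≡ 2^2 = 4 ≡ 4 (mod 713)
2^4 ≡ 4^2 = 16 ≡ 16 (mod 713)
2^8 ≡ 16^2 = 256 ≡ 256 (mod 713)
2^16 ≡ 256^2 = 65536 ≡ 653 (mod 713)
2^32 ≡ 653^2 = 426409 ≡ 35 (mod 713)
2^64 ≡ 35^2 = 1225 ≡ 512 (mod 713)
2^128 ≡ 512^2 = 262144 ≡ 473 (mod 713)
2^256 ≡ 473^2 = 223729 ≡ 560 (mod 713)
2^512 ≡ 560^2 = 313600 ≡ 593 (mod 713)
712 = 512 + 128 + 64 + 8 in binary powers of 2.
So 2^712 ≡ 593 · 473 · 512 · 256 ≡ 624 (mod 713).
Since 624 ≠ 1, base 2 is a Fermat witness: 713 is composite.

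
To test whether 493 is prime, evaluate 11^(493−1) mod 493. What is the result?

285

11^1 ≡ 11 (mod 493)
11^2 ≡ 11^2 = 121 ≡ 121 (mod 493)
11^4 ≡ 121^2 = 14641 ≡ 344 (mod 493)
11^8 ≡ 344^2 = 118336 ≡ 16 (mod 493)
11^16 ≡ 16^2 = 256 ≡ 256 (mod 493)
11^32 ≡ 256^2 = 65536 ≡ 460 (mod 493)
11^64 ≡ 460^2 = 211600 ≡ 103 (mod 493)
11^128 ≡ 103^2 = 10609 ≡ 256 (mod 493)
11^256 ≡ 256^2 = 65536 ≡ 460 (mod 493)
492 = 256 + 128 + 64 + 32 + 8 + 4 in binary powers of 2.
So 11^492 ≡ 460 · 256 · 103 · 460 · 16 · 344 ≡ 285 (mod 493).
Since 285 ≠ 1, base 11 is a Fermat witness: 493 is composite.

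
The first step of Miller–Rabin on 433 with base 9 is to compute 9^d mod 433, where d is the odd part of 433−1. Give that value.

433 − 1 = 432 = 2^4 · 27, so d = 27.
9^1 ≡ 9 (mod 433)
9^2 ≡ 9^2 = 81 ≡ 81 (mod 433)
9^4 ≡ 81^2 = 6561 ≡ 66 (mod 433)
9^8 ≡ 66^2 = 4356 ≡ 26 (mod 433)
9^16 ≡ 26^2 = 676 ≡ 243 (mod 433)
27 = 16 + 8 + 2 + 1 in binary powers of 2.
So 9^27 ≡ 243 · 26 · 81 · 9 ≡ 1 (mod 433).
Since 9^d ≡ 1 (mod 433), base 9 does not prove 433 composite.

1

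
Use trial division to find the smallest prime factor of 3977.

41

3977 is odd.
Digit sum 26, not divisible by 3.
Ends in 7: not divisible by 5.
7: 3977 = 7·568 + 1
11: 3977 = 11·361 + 6
13: 3977 = 13·305 + 12
17: 3977 = 17·233 + 16
19: 3977 = 19·209 + 6
23: 3977 = 23·172 + 21
29: 3977 = 29·137 + 4
31: 3977 = 31·128 + 9
37: 3977 = 37·107 + 18
41: 3977 = 41·97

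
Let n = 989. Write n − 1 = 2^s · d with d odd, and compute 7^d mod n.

989 − 1 = 988 = 2^2 · 247, so d = 247.
7^1 ≡ 7 (mod 989)
7^2 ≡ 7^2 = 49 ≡ 49 (mod 989)
7^4 ≡ 49^2 = 2401 ≡ 423 (mod 989)
7^8 ≡ 423^2 = 178929 ≡ 909 (mod 989)
7^16 ≡ 909^2 = 826281 ≡ 466 (mod 989)
7^32 ≡ 466^2 = 217156 ≡ 565 (mod 989)
7^64 ≡ 565^2 = 319225 ≡ 767 (mod 989)
7^128 ≡ 767^2 = 588289 ≡ 823 (mod 989)
247 = 128 + 64 + 32 + 16 + 4 + 2 + 1 in binary powers of 2.
So 7^247 ≡ 823 · 767 · 565 · 466 · 423 · 49 · 7 ≡ 523 (mod 989).
Squaring chain: 523 → 565; never reaches −1, so base 7 is a Miller–Rabin witness that 989 is composite.

523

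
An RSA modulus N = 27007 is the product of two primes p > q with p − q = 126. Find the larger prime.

Since p = q + 126, we have 27007 = q(q + 126), so q² + 126q − 27007 = 0.
Discriminant: 126² + 4·27007 = 15876 + 108028 = 123904; √123904 = 352.
q = (−126 + 352)/2 = 113, and p = q + 126 = 239.
Check: 113 · 239 = 27007.

239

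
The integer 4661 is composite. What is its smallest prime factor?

4661 is odd.
Digit sum 17, not divisible by 3.
Ends in 1: not divisible by 5.
7: 4661 = 7·665 + 6
11: 4661 = 11·423 + 8
13: 4661 = 13·358 + 7
17: 4661 = 17·274 + 3
19: 4661 = 19·245 + 6
23: 4661 = 23·202 + 15
29: 4661 = 29·160 + 21
31: 4661 = 31·150 + 11
37: 4661 = 37·125 + 36
41: 4661 = 41·113 + 28
43: 4661 = 43·108 + 17
47: 4661 = 47·99 + 8
53: 4661 = 53·87 + 50
59: 4661 = 59·79

59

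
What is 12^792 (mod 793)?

729

12^1 ≡ 12 (mod 793)
12^2 ≡ 12^2 = 144 ≡ 144 (mod 793)
12^4 ≡ 144^2 = 20736 ≡ 118 (mod 793)
12^8 ≡ 118^2 = 13924 ≡ 443 (mod 793)
12^16 ≡ 443^2 = 196249 ≡ 378 (mod 793)
12^32 ≡ 378^2 = 142884 ≡ 144 (mod 793)
12^64 ≡ 144^2 = 20736 ≡ 118 (mod 793)
12^128 ≡ 118^2 = 13924 ≡ 443 (mod 793)
12^256 ≡ 443^2 = 196249 ≡ 378 (mod 793)
12^512 ≡ 378^2 = 142884 ≡ 144 (mod 793)
792 = 512 + 256 + 16 + 8 in binary powers of 2.
So 12^792 ≡ 144 · 378 · 378 · 443 ≡ 729 (mod 793).
Since 729 ≠ 1, base 12 is a Fermat witness: 793 is composite.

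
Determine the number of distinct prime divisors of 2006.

3

2006 = 2 · 1003
1003 = 17 · 59
2006 = 2 · 17 · 59, which has 3 distinct prime factors.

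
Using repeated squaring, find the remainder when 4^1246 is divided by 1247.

4^1 ≡ 4 (mod 1247)
4^2 ≡ 4^2 = 16 ≡ 16 (mod 1247)
4^4 ≡ 16^2 = 256 ≡ 256 (mod 1247)
4^8 ≡ 256^2 = 65536 ≡ 692 (mod 1247)
4^16 ≡ 692^2 = 478864 ≡ 16 (mod 1247)
4^32 ≡ 16^2 = 256 ≡ 256 (mod 1247)
4^64 ≡ 256^2 = 65536 ≡ 692 (mod 1247)
4^128 ≡ 692^2 = 478864 ≡ 16 (mod 1247)
4^256 ≡ 16^2 = 256 ≡ 256 (mod 1247)
4^512 ≡ 256^2 = 65536 ≡ 692 (mod 1247)
4^1024 ≡ 692^2 = 478864 ≡ 16 (mod 1247)
1246 = 1024 + 128 + 64 + 16 + 8 + 4 + 2 in binary powers of 2.
So 4^1246 ≡ 16 · 16 · 692 · 16 · 692 · 256 · 16 ≡ 1 (mod 1247).
Since the result is 1, base 4 gives no evidence that 1247 is composite.

1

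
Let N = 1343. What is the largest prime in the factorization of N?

1343 = 17 · 79
79 is prime.
So 1343 = 17 · 79; the largest prime factor is 79.

79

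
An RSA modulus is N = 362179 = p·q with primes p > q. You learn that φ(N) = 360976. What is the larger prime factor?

φ(n) = (p−1)(q−1) = n − (p+q) + 1, so p + q = 362179 − 360976 + 1 = 1204.
p and q are the roots of t² − 1204t + 362179 = 0.
Discriminant: 1204² − 4·362179 = 1449616 − 1448716 = 900; √900 = 30.
q = (1204 − 30)/2 = 587, p = (1204 + 30)/2 = 617.
Check: 587 · 617 = 362179.

617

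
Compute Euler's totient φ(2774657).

Factor: 2774657 = 73 · 191 · 199.
φ(2774657) = (73−1) · (191−1) · (199−1) = 72 · 190 · 198 = 2708640.

2708640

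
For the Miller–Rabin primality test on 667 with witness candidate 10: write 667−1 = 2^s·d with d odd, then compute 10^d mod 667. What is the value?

667 − 1 = 666 = 2^1 · 333, so d = 333.
10^1 ≡ 10 (mod 667)
10^2 ≡ 10^2 = 100 ≡ 100 (mod 667)
10^4 ≡ 100^2 = 10000 ≡ 662 (mod 667)
10^8 ≡ 662^2 = 438244 ≡ 25 (mod 667)
10^16 ≡ 25^2 = 625 ≡ 625 (mod 667)
10^32 ≡ 625^2 = 390625 ≡ 430 (mod 667)
10^64 ≡ 430^2 = 184900 ≡ 141 (mod 667)
10^128 ≡ 141^2 = 19881 ≡ 538 (mod 667)
10^256 ≡ 538^2 = 289444 ≡ 633 (mod 667)
333 = 256 + 64 + 8 + 4 + 1 in binary powers of 2.
So 10^333 ≡ 633 · 141 · 25 · 662 · 10 ≡ 172 (mod 667).
Squaring chain: 172; never reaches −1, so base 10 is a Miller–Rabin witness that 667 is composite.

172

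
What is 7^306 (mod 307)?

7^1 ≡ 7 (mod 307)
7^2 ≡ 7^2 = 49 ≡ 49 (mod 307)
7^4 ≡ 49^2 = 2401 ≡ 252 (mod 307)
7^8 ≡ 252^2 = 63504 ≡ 262 (mod 307)
7^16 ≡ 262^2 = 68644 ≡ 183 (mod 307)
7^32 ≡ 183^2 = 33489 ≡ 26 (mod 307)
7^64 ≡ 26^2 = 676 ≡ 62 (mod 307)
7^128 ≡ 62^2 = 3844 ≡ 160 (mod 307)
7^256 ≡ 160^2 = 25600 ≡ 119 (mod 307)
306 = 256 + 32 + 16 + 2 in binary powers of 2.
So 7^306 ≡ 119 · 26 · 183 · 49 ≡ 1 (mod 307).
Since the result is 1, base 7 gives no evidence that 307 is composite.

1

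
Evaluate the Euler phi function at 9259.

9016

Factor: 9259 = 47 · 197.
φ(9259) = (47−1) · (197−1) = 46 · 196 = 9016.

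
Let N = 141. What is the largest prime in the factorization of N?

141 = 3 · 47
47 is prime.
So 141 = 3 · 47; the largest prime factor is 47.

47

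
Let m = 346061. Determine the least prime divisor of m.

37

346061 is odd.
Digit sum 20, not divisible by 3.
Ends in 1: not divisible by 5.
7: 346061 = 7·49437 + 2
11: 346061 = 11·31460 + 1
13: 346061 = 13·26620 + 1
17: 346061 = 17·20356 + 9
19: 346061 = 19·18213 + 14
23: 346061 = 23·15046 + 3
29: 346061 = 29·11933 + 4
31: 346061 = 31·11163 + 8
37: 346061 = 37·9353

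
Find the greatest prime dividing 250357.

250357 = 29 · 8633
8633 = 89 · 97
97 is prime.
So 250357 = 29 · 89 · 97; the largest prime factor is 97.

97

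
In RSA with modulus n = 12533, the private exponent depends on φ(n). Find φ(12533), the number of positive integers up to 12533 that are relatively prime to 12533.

12300

Factor: 12533 = 83 · 151.
φ(12533) = (83−1) · (151−1) = 82 · 150 = 12300.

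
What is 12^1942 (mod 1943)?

12^1 ≡ 12 (mod 1943)
12^2 ≡ 12^2 = 144 ≡ 144 (mod 1943)
12^4 ≡ 144^2 = 20736 ≡ 1306 (mod 1943)
12^8 ≡ 1306^2 = 1705636 ≡ 1625 (mod 1943)
12^16 ≡ 1625^2 = 2640625 ≡ 88 (mod 1943)
12^32 ≡ 88^2 = 7744 ≡ 1915 (mod 1943)
12^64 ≡ 1915^2 = 3667225 ≡ 784 (mod 1943)
12^128 ≡ 784^2 = 614656 ≡ 668 (mod 1943)
12^256 ≡ 668^2 = 446224 ≡ 1277 (mod 1943)
12^512 ≡ 1277^2 = 1630729 ≡ 552 (mod 1943)
12^1024 ≡ 552^2 = 304704 ≡ 1596 (mod 1943)
1942 = 1024 + 512 + 256 + 128 + 16 + 4 + 2 in binary powers of 2.
So 12^1942 ≡ 1596 · 552 · 1277 · 668 · 88 · 1306 · 144 ≡ 927 (mod 1943).
Since 927 ≠ 1, base 12 is a Fermat witness: 1943 is composite.

927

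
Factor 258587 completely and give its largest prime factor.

258587 = 7 · 36941
36941 = 17 · 2173
2173 = 41 · 53
53 is prime.
So 258587 = 7 · 17 · 41 · 53; the largest prime factor is 53.

53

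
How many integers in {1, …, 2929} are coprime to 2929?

Factor: 2929 = 29 · 101.
φ(2929) = (29−1) · (101−1) = 28 · 100 = 2800.

2800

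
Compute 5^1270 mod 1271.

5^1 ≡ 5 (mod 1271)
5^2 ≡ 5^2 = 25 ≡ 25 (mod 1271)
5^4 ≡ 25^2 = 625 ≡ 625 (mod 1271)
5^8 ≡ 625^2 = 390625 ≡ 428 (mod 1271)
5^16 ≡ 428^2 = 183184 ≡ 160 (mod 1271)
5^32 ≡ 160^2 = 25600 ≡ 180 (mod 1271)
5^64 ≡ 180^2 = 32400 ≡ 625 (mod 1271)
5^128 ≡ 625^2 = 390625 ≡ 428 (mod 1271)
5^256 ≡ 428^2 = 183184 ≡ 160 (mod 1271)
5^512 ≡ 160^2 = 25600 ≡ 180 (mod 1271)
5^1024 ≡ 180^2 = 32400 ≡ 625 (mod 1271)
1270 = 1024 + 128 + 64 + 32 + 16 + 4 + 2 in binary powers of 2.
So 5^1270 ≡ 625 · 428 · 625 · 180 · 160 · 625 · 25 ≡ 532 (mod 1271).
Since 532 ≠ 1, base 5 is a Fermat witness: 1271 is composite.

532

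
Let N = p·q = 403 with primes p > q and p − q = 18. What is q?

Since p = q + 18, we have 403 = q(q + 18), so q² + 18q − 403 = 0.
Discriminant: 18² + 4·403 = 324 + 1612 = 1936; √1936 = 44.
q = (−18 + 44)/2 = 13, and p = q + 18 = 31.
Check: 13 · 31 = 403.

13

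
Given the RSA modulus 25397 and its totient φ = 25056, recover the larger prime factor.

φ(n) = (p−1)(q−1) = n − (p+q) + 1, so p + q = 25397 − 25056 + 1 = 342.
p and q are the roots of t² − 342t + 25397 = 0.
Discriminant: 342² − 4·25397 = 116964 − 101588 = 15376; √15376 = 124.
q = (342 − 124)/2 = 109, p = (342 + 124)/2 = 233.
Check: 109 · 233 = 25397.

233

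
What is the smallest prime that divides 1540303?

1540303 is odd.
Digit sum 16, not divisible by 3.
Ends in 3: not divisible by 5.
7: 1540303 = 7·220043 + 2
11: 1540303 = 11·140027 + 6
13: 1540303 = 13·118484 + 11
17: 1540303 = 17·90606 + 1
19: 1540303 = 19·81068 + 11
23: 1540303 = 23·66969 + 16
29: 1540303 = 29·53113 + 26
31: 1540303 = 31·49687 + 6
37: 1540303 = 37·41629 + 30
41: 1540303 = 41·37568 + 15
43: 1540303 = 43·35821

43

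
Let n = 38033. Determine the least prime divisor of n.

73

38033 is odd.
Digit sum 17, not divisible by 3.
Ends in 3: not divisible by 5.
7: 38033 = 7·5433 + 2
11: 38033 = 11·3457 + 6
13: 38033 = 13·2925 + 8
17: 38033 = 17·2237 + 4
19: 38033 = 19·2001 + 14
23: 38033 = 23·1653 + 14
29: 38033 = 29·1311 + 14
31: 38033 = 31·1226 + 27
37: 38033 = 37·1027 + 34
41: 38033 = 41·927 + 26
43: 38033 = 43·884 + 21
47: 38033 = 47·809 + 10
53: 38033 = 53·717 + 32
59: 38033 = 59·644 + 37
61: 38033 = 61·623 + 30
67: 38033 = 67·567 + 44
71: 38033 = 71·535 + 48
73: 38033 = 73·521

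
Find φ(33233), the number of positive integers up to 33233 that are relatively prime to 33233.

Factor: 33233 = 167 · 199.
φ(33233) = (167−1) · (199−1) = 166 · 198 = 32868.

32868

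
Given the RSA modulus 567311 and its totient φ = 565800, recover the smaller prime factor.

691

φ(n) = (p−1)(q−1) = n − (p+q) + 1, so p + q = 567311 − 565800 + 1 = 1512.
p and q are the roots of t² − 1512t + 567311 = 0.
Discriminant: 1512² − 4·567311 = 2286144 − 2269244 = 16900; √16900 = 130.
q = (1512 − 130)/2 = 691, p = (1512 + 130)/2 = 821.
Check: 691 · 821 = 567311.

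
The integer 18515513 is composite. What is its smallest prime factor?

18515513 is odd.
Digit sum 29, not divisible by 3.
Ends in 3: not divisible by 5.
7: 18515513 = 7·2645073 + 2
11: 18515513 = 11·1683228 + 5
13: 18515513 = 13·1424270 + 3
17: 18515513 = 17·1089147 + 14
19: 18515513 = 19·974500 + 13
23: 18515513 = 23·805022 + 7
29: 18515513 = 29·638465 + 28
31: 18515513 = 31·597274 + 19
37: 18515513 = 37·500419 + 10
41: 18515513 = 41·451597 + 36
43: 18515513 = 43·430593 + 14
47: 18515513 = 47·393947 + 4
53: 18515513 = 53·349349 + 16
59: 18515513 = 59·313822 + 15
61: 18515513 = 61·303533

61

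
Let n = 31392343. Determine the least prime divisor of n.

31392343 is odd.
Digit sum 28, not divisible by 3.
Ends in 3: not divisible by 5.
7: 31392343 = 7·4484620 + 3
11: 31392343 = 11·2853849 + 4
13: 31392343 = 13·2414795 + 8
17: 31392343 = 17·1846608 + 7
19: 31392343 = 19·1652228 + 11
23: 31392343 = 23·1364884 + 11
29: 31392343 = 29·1082494 + 17
31: 31392343 = 31·1012656 + 7
37: 31392343 = 37·848441 + 26
41: 31392343 = 41·765666 + 37
43: 31392343 = 43·730054 + 21
47: 31392343 = 47·667922 + 9
53: 31392343 = 53·592308 + 19
59: 31392343 = 59·532073 + 36
61: 31392343 = 61·514628 + 35
67: 31392343 = 67·468542 + 29
71: 31392343 = 71·442145 + 48
73: 31392343 = 73·430032 + 7
79: 31392343 = 79·397371 + 34
83: 31392343 = 83·378221

83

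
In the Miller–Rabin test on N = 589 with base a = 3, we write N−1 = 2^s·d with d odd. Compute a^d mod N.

589 − 1 = 588 = 2^2 · 147, so d = 147.
3^1 ≡ 3 (mod 589)
3^2 ≡ 3^2 = 9 ≡ 9 (mod 589)
3^4 ≡ 9^2 = 81 ≡ 81 (mod 589)
3^8 ≡ 81^2 = 6561 ≡ 82 (mod 589)
3^16 ≡ 82^2 = 6724 ≡ 245 (mod 589)
3^32 ≡ 245^2 = 60025 ≡ 536 (mod 589)
3^64 ≡ 536^2 = 287296 ≡ 453 (mod 589)
3^128 ≡ 453^2 = 205209 ≡ 237 (mod 589)
147 = 128 + 16 + 2 + 1 in binary powers of 2.
So 3^147 ≡ 237 · 245 · 9 · 3 ≡ 426 (mod 589).
Squaring chain: 426 → 64; never reaches −1, so base 3 is a Miller–Rabin witness that 589 is composite.

426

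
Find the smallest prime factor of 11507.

37

11507 is odd.
Digit sum 14, not divisible by 3.
Ends in 7: not divisible by 5.
7: 11507 = 7·1643 + 6
11: 11507 = 11·1046 + 1
13: 11507 = 13·885 + 2
17: 11507 = 17·676 + 15
19: 11507 = 19·605 + 12
23: 11507 = 23·500 + 7
29: 11507 = 29·396 + 23
31: 11507 = 31·371 + 6
37: 11507 = 37·311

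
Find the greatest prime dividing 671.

671 = 11 · 61
61 is prime.
So 671 = 11 · 61; the largest prime factor is 61.

61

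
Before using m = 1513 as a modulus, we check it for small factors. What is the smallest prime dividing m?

17

1513 is odd.
Digit sum 10, not divisible by 3.
Ends in 3: not divisible by 5.
7: 1513 = 7·216 + 1
11: 1513 = 11·137 + 6
13: 1513 = 13·116 + 5
17: 1513 = 17·89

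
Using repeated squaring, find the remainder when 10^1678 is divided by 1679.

10^1 ≡ 10 (mod 1679)
10^2 ≡ 10^2 = 100 ≡ 100 (mod 1679)
10^4 ≡ 100^2 = 10000 ≡ 1605 (mod 1679)
10^8 ≡ 1605^2 = 2576025 ≡ 439 (mod 1679)
10^16 ≡ 439^2 = 192721 ≡ 1315 (mod 1679)
10^32 ≡ 1315^2 = 1729225 ≡ 1534 (mod 1679)
10^64 ≡ 1534^2 = 2353156 ≡ 877 (mod 1679)
10^128 ≡ 877^2 = 769129 ≡ 147 (mod 1679)
10^256 ≡ 147^2 = 21609 ≡ 1461 (mod 1679)
10^512 ≡ 1461^2 = 2134521 ≡ 512 (mod 1679)
10^1024 ≡ 512^2 = 262144 ≡ 220 (mod 1679)
1678 = 1024 + 512 + 128 + 8 + 4 + 2 in binary powers of 2.
So 10^1678 ≡ 220 · 512 · 147 · 439 · 1605 · 100 ≡ 995 (mod 1679).
Since 995 ≠ 1, base 10 is a Fermat witness: 1679 is composite.

995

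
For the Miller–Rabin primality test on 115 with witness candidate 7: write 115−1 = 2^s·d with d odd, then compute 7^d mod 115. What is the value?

115 − 1 = 114 = 2^1 · 57, so d = 57.
7^1 ≡ 7 (mod 115)
7^2 ≡ 7^2 = 49 ≡ 49 (mod 115)
7^4 ≡ 49^2 = 2401 ≡ 101 (mod 115)
7^8 ≡ 101^2 = 10201 ≡ 81 (mod 115)
7^16 ≡ 81^2 = 6561 ≡ 6 (mod 115)
7^32 ≡ 6^2 = 36 ≡ 36 (mod 115)
57 = 32 + 16 + 8 + 1 in binary powers of 2.
So 7^57 ≡ 36 · 6 · 81 · 7 ≡ 112 (mod 115).
Squaring chain: 112; never reaches −1, so base 7 is a Miller–Rabin witness that 115 is composite.

112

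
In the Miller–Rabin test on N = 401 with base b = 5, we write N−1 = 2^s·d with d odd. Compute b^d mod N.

401 − 1 = 400 = 2^4 · 25, so d = 25.
5^1 ≡ 5 (mod 401)
5^2 ≡ 5^2 = 25 ≡ 25 (mod 401)
5^4 ≡ 25^2 = 625 ≡ 224 (mod 401)
5^8 ≡ 224^2 = 50176 ≡ 51 (mod 401)
5^16 ≡ 51^2 = 2601 ≡ 195 (mod 401)
25 = 16 + 8 + 1 in binary powers of 2.
So 5^25 ≡ 195 · 51 · 5 ≡ 1 (mod 401).
Since 5^d ≡ 1 (mod 401), base 5 does not prove 401 composite.

1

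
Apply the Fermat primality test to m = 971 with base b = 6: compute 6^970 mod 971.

6^1 ≡ 6 (mod 971)
6^2 ≡ 6^2 = 36 ≡ 36 (mod 971)
6^4 ≡ 36^2 = 1296 ≡ 325 (mod 971)
6^8 ≡ 325^2 = 105625 ≡ 757 (mod 971)
6^16 ≡ 757^2 = 573049 ≡ 159 (mod 971)
6^32 ≡ 159^2 = 25281 ≡ 35 (mod 971)
6^64 ≡ 35^2 = 1225 ≡ 254 (mod 971)
6^128 ≡ 254^2 = 64516 ≡ 430 (mod 971)
6^256 ≡ 430^2 = 184900 ≡ 410 (mod 971)
6^512 ≡ 410^2 = 168100 ≡ 117 (mod 971)
970 = 512 + 256 + 128 + 64 + 8 + 2 in binary powers of 2.
So 6^970 ≡ 117 · 410 · 430 · 254 · 757 · 36 ≡ 1 (mod 971).
Since the result is 1, base 6 gives no evidence that 971 is composite.

1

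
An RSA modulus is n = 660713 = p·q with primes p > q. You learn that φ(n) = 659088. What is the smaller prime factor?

φ(n) = (p−1)(q−1) = n − (p+q) + 1, so p + q = 660713 − 659088 + 1 = 1626.
p and q are the roots of t² − 1626t + 660713 = 0.
Discriminant: 1626² − 4·660713 = 2643876 − 2642852 = 1024; √1024 = 32.
q = (1626 − 32)/2 = 797, p = (1626 + 32)/2 = 829.
Check: 797 · 829 = 660713.

797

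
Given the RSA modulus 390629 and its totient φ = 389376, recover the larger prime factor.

677

φ(n) = (p−1)(q−1) = n − (p+q) + 1, so p + q = 390629 − 389376 + 1 = 1254.
p and q are the roots of t² − 1254t + 390629 = 0.
Discriminant: 1254² − 4·390629 = 1572516 − 1562516 = 10000; √10000 = 100.
q = (1254 − 100)/2 = 577, p = (1254 + 100)/2 = 677.
Check: 577 · 677 = 390629.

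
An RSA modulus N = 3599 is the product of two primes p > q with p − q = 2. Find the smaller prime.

Since p = q + 2, we have 3599 = q(q + 2), so q² + 2q − 3599 = 0.
Discriminant: 2² + 4·3599 = 4 + 14396 = 14400; √14400 = 120.
q = (−2 + 120)/2 = 59, and p = q + 2 = 61.
Check: 59 · 61 = 3599.

59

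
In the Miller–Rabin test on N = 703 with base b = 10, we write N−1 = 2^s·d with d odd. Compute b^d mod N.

75

703 − 1 = 702 = 2^1 · 351, so d = 351.
10^1 ≡ 10 (mod 703)
10^2 ≡ 10^2 = 100 ≡ 100 (mod 703)
10^4 ≡ 100^2 = 10000 ≡ 158 (mod 703)
10^8 ≡ 158^2 = 24964 ≡ 359 (mod 703)
10^16 ≡ 359^2 = 128881 ≡ 232 (mod 703)
10^32 ≡ 232^2 = 53824 ≡ 396 (mod 703)
10^64 ≡ 396^2 = 156816 ≡ 47 (mod 703)
10^128 ≡ 47^2 = 2209 ≡ 100 (mod 703)
10^256 ≡ 100^2 = 10000 ≡ 158 (mod 703)
351 = 256 + 64 + 16 + 8 + 4 + 2 + 1 in binary powers of 2.
So 10^351 ≡ 158 · 47 · 232 · 359 · 158 · 100 · 10 ≡ 75 (mod 703).
Squaring chain: 75; never reaches −1, so base 10 is a Miller–Rabin witness that 703 is composite.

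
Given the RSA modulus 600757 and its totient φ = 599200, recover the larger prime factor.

φ(n) = (p−1)(q−1) = n − (p+q) + 1, so p + q = 600757 − 599200 + 1 = 1558.
p and q are the roots of t² − 1558t + 600757 = 0.
Discriminant: 1558² − 4·600757 = 2427364 − 2403028 = 24336; √24336 = 156.
q = (1558 − 156)/2 = 701, p = (1558 + 156)/2 = 857.
Check: 701 · 857 = 600757.

857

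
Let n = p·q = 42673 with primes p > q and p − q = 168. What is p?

307

Since p = q + 168, we have 42673 = q(q + 168), so q² + 168q − 42673 = 0.
Discriminant: 168² + 4·42673 = 28224 + 170692 = 198916; √198916 = 446.
q = (−168 + 446)/2 = 139, and p = q + 168 = 307.
Check: 139 · 307 = 42673.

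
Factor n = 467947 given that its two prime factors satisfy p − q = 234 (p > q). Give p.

811

Since p = q + 234, we have 467947 = q(q + 234), so q² + 234q − 467947 = 0.
Discriminant: 234² + 4·467947 = 54756 + 1871788 = 1926544; √1926544 = 1388.
q = (−234 + 1388)/2 = 577, and p = q + 234 = 811.
Check: 577 · 811 = 467947.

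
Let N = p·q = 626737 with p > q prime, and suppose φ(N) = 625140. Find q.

691

φ(n) = (p−1)(q−1) = n − (p+q) + 1, so p + q = 626737 − 625140 + 1 = 1598.
p and q are the roots of t² − 1598t + 626737 = 0.
Discriminant: 1598² − 4·626737 = 2553604 − 2506948 = 46656; √46656 = 216.
q = (1598 − 216)/2 = 691, p = (1598 + 216)/2 = 907.
Check: 691 · 907 = 626737.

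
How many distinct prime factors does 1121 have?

1121 = 19 · 59
1121 = 19 · 59, which has 2 distinct prime factors.

2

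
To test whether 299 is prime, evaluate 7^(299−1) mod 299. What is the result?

108

7^1 ≡ 7 (mod 299)
7^2 ≡ 7^2 = 49 ≡ 49 (mod 299)
7^4 ≡ 49^2 = 2401 ≡ 9 (mod 299)
7^8 ≡ 9^2 = 81 ≡ 81 (mod 299)
7^16 ≡ 81^2 = 6561 ≡ 282 (mod 299)
7^32 ≡ 282^2 = 79524 ≡ 289 (mod 299)
7^64 ≡ 289^2 = 83521 ≡ 100 (mod 299)
7^128 ≡ 100^2 = 10000 ≡ 133 (mod 299)
7^256 ≡ 133^2 = 17689 ≡ 48 (mod 299)
298 = 256 + 32 + 8 + 2 in binary powers of 2.
So 7^298 ≡ 48 · 289 · 81 · 49 ≡ 108 (mod 299).
Since 108 ≠ 1, base 7 is a Fermat witness: 299 is composite.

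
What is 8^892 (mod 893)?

68

8^1 ≡ 8 (mod 893)
8^2 ≡ 8^2 = 64 ≡ 64 (mod 893)
8^4 ≡ 64^2 = 4096 ≡ 524 (mod 893)
8^8 ≡ 524^2 = 274576 ≡ 425 (mod 893)
8^16 ≡ 425^2 = 180625 ≡ 239 (mod 893)
8^32 ≡ 239^2 = 57121 ≡ 862 (mod 893)
8^64 ≡ 862^2 = 743044 ≡ 68 (mod 893)
8^128 ≡ 68^2 = 4624 ≡ 159 (mod 893)
8^256 ≡ 159^2 = 25281 ≡ 277 (mod 893)
8^512 ≡ 277^2 = 76729 ≡ 824 (mod 893)
892 = 512 + 256 + 64 + 32 + 16 + 8 + 4 in binary powers of 2.
So 8^892 ≡ 824 · 277 · 68 · 862 · 239 · 425 · 524 ≡ 68 (mod 893).
Since 68 ≠ 1, base 8 is a Fermat witness: 893 is composite.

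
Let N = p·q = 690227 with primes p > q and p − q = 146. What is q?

761

Since p = q + 146, we have 690227 = q(q + 146), so q² + 146q − 690227 = 0.
Discriminant: 146² + 4·690227 = 21316 + 2760908 = 2782224; √2782224 = 1668.
q = (−146 + 1668)/2 = 761, and p = q + 146 = 907.
Check: 761 · 907 = 690227.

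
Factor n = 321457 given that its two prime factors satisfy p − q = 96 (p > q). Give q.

Since p = q + 96, we have 321457 = q(q + 96), so q² + 96q − 321457 = 0.
Discriminant: 96² + 4·321457 = 9216 + 1285828 = 1295044; √1295044 = 1138.
q = (−96 + 1138)/2 = 521, and p = q + 96 = 617.
Check: 521 · 617 = 321457.

521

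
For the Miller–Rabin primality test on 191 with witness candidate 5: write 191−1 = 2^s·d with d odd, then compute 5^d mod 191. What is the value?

1

191 − 1 = 190 = 2^1 · 95, so d = 95.
5^1 ≡ 5 (mod 191)
5^2 ≡ 5^2 = 25 ≡ 25 (mod 191)
5^4 ≡ 25^2 = 625 ≡ 52 (mod 191)
5^8 ≡ 52^2 = 2704 ≡ 30 (mod 191)
5^16 ≡ 30^2 = 900 ≡ 136 (mod 191)
5^32 ≡ 136^2 = 18496 ≡ 160 (mod 191)
5^64 ≡ 160^2 = 25600 ≡ 6 (mod 191)
95 = 64 + 16 + 8 + 4 + 2 + 1 in binary powers of 2.
So 5^95 ≡ 6 · 136 · 30 · 52 · 25 · 5 ≡ 1 (mod 191).
Since 5^d ≡ 1 (mod 191), base 5 does not prove 191 composite.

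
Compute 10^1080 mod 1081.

10^1 ≡ 10 (mod 1081)
10^2 ≡ 10^2 = 100 ≡ 100 (mod 1081)
10^4 ≡ 100^2 = 10000 ≡ 271 (mod 1081)
10^8 ≡ 271^2 = 73441 ≡ 1014 (mod 1081)
10^16 ≡ 1014^2 = 1028196 ≡ 165 (mod 1081)
10^32 ≡ 165^2 = 27225 ≡ 200 (mod 1081)
10^64 ≡ 200^2 = 40000 ≡ 3 (mod 1081)
10^128 ≡ 3^2 = 9 ≡ 9 (mod 1081)
10^256 ≡ 9^2 = 81 ≡ 81 (mod 1081)
10^512 ≡ 81^2 = 6561 ≡ 75 (mod 1081)
10^1024 ≡ 75^2 = 5625 ≡ 220 (mod 1081)
1080 = 1024 + 32 + 16 + 8 in binary powers of 2.
So 10^1080 ≡ 220 · 200 · 165 · 1014 ≡ 813 (mod 1081).
Since 813 ≠ 1, base 10 is a Fermat witness: 1081 is composite.

813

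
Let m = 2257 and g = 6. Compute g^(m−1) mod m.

6^1 ≡ 6 (mod 2257)
6^2 ≡ 6^2 = 36 ≡ 36 (mod 2257)
6^4 ≡ 36^2 = 1296 ≡ 1296 (mod 2257)
6^8 ≡ 1296^2 = 1679616 ≡ 408 (mod 2257)
6^16 ≡ 408^2 = 166464 ≡ 1703 (mod 2257)
6^32 ≡ 1703^2 = 2900209 ≡ 2221 (mod 2257)
6^64 ≡ 2221^2 = 4932841 ≡ 1296 (mod 2257)
6^128 ≡ 1296^2 = 1679616 ≡ 408 (mod 2257)
6^256 ≡ 408^2 = 166464 ≡ 1703 (mod 2257)
6^512 ≡ 1703^2 = 2900209 ≡ 2221 (mod 2257)
6^1024 ≡ 2221^2 = 4932841 ≡ 1296 (mod 2257)
6^2048 ≡ 1296^2 = 1679616 ≡ 408 (mod 2257)
2256 = 2048 + 128 + 64 + 16 in binary powers of 2.
So 6^2256 ≡ 408 · 408 · 1296 · 1703 ≡ 741 (mod 2257).
Since 741 ≠ 1, base 6 is a Fermat witness: 2257 is composite.

741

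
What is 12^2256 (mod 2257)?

12^1 ≡ 12 (mod 2257)
12^2 ≡ 12^2 = 144 ≡ 144 (mod 2257)
12^4 ≡ 144^2 = 20736 ≡ 423 (mod 2257)
12^8 ≡ 423^2 = 178929 ≡ 626 (mod 2257)
12^16 ≡ 626^2 = 391876 ≡ 1415 (mod 2257)
12^32 ≡ 1415^2 = 2002225 ≡ 266 (mod 2257)
12^64 ≡ 266^2 = 70756 ≡ 789 (mod 2257)
12^128 ≡ 789^2 = 622521 ≡ 1846 (mod 2257)
12^256 ≡ 1846^2 = 3407716 ≡ 1903 (mod 2257)
12^512 ≡ 1903^2 = 3621409 ≡ 1181 (mod 2257)
12^1024 ≡ 1181^2 = 1394761 ≡ 2192 (mod 2257)
12^2048 ≡ 2192^2 = 4804864 ≡ 1968 (mod 2257)
2256 = 2048 + 128 + 64 + 16 in binary powers of 2.
So 12^2256 ≡ 1968 · 1846 · 789 · 1415 ≡ 2230 (mod 2257).
Since 2230 ≠ 1, base 12 is a Fermat witness: 2257 is composite.

2230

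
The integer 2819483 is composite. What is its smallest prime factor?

2819483 is odd.
Digit sum 35, not divisible by 3.
Ends in 3: not divisible by 5.
7: 2819483 = 7·402783 + 2
11: 2819483 = 11·256316 + 7
13: 2819483 = 13·216883 + 4
17: 2819483 = 17·165851 + 16
19: 2819483 = 19·148393 + 16
23: 2819483 = 23·122586 + 5
29: 2819483 = 29·97223 + 16
31: 2819483 = 31·90951 + 2
37: 2819483 = 37·76202 + 9
41: 2819483 = 41·68767 + 36
43: 2819483 = 43·65569 + 16
47: 2819483 = 47·59989

47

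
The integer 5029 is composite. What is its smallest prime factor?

47

5029 is odd.
Digit sum 16, not divisible by 3.
Ends in 9: not divisible by 5.
7: 5029 = 7·718 + 3
11: 5029 = 11·457 + 2
13: 5029 = 13·386 + 11
17: 5029 = 17·295 + 14
19: 5029 = 19·264 + 13
23: 5029 = 23·218 + 15
29: 5029 = 29·173 + 12
31: 5029 = 31·162 + 7
37: 5029 = 37·135 + 34
41: 5029 = 41·122 + 27
43: 5029 = 43·116 + 41
47: 5029 = 47·107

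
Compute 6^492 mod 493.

6^1 ≡ 6 (mod 493)
6^2 ≡ 6^2 = 36 ≡ 36 (mod 493)
6^4 ≡ 36^2 = 1296 ≡ 310 (mod 493)
6^8 ≡ 310^2 = 96100 ≡ 458 (mod 493)
6^16 ≡ 458^2 = 209764 ≡ 239 (mod 493)
6^32 ≡ 239^2 = 57121 ≡ 426 (mod 493)
6^64 ≡ 426^2 = 181476 ≡ 52 (mod 493)
6^128 ≡ 52^2 = 2704 ≡ 239 (mod 493)
6^256 ≡ 239^2 = 57121 ≡ 426 (mod 493)
492 = 256 + 128 + 64 + 32 + 8 + 4 in binary powers of 2.
So 6^492 ≡ 426 · 239 · 52 · 426 · 458 · 310 ≡ 268 (mod 493).
Since 268 ≠ 1, base 6 is a Fermat witness: 493 is composite.

268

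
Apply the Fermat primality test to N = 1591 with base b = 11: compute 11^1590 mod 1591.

11^1 ≡ 11 (mod 1591)
11^2 ≡ 11^2 = 121 ≡ 121 (mod 1591)
11^4 ≡ 121^2 = 14641 ≡ 322 (mod 1591)
11^8 ≡ 322^2 = 103684 ≡ 269 (mod 1591)
11^16 ≡ 269^2 = 72361 ≡ 766 (mod 1591)
11^32 ≡ 766^2 = 586756 ≡ 1268 (mod 1591)
11^64 ≡ 1268^2 = 1607824 ≡ 914 (mod 1591)
11^128 ≡ 914^2 = 835396 ≡ 121 (mod 1591)
11^256 ≡ 121^2 = 14641 ≡ 322 (mod 1591)
11^512 ≡ 322^2 = 103684 ≡ 269 (mod 1591)
11^1024 ≡ 269^2 = 72361 ≡ 766 (mod 1591)
1590 = 1024 + 512 + 32 + 16 + 4 + 2 in binary powers of 2.
So 11^1590 ≡ 766 · 269 · 1268 · 766 · 322 · 121 ≡ 1000 (mod 1591).
Since 1000 ≠ 1, base 11 is a Fermat witness: 1591 is composite.

1000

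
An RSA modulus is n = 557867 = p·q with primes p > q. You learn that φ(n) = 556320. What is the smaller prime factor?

571

φ(n) = (p−1)(q−1) = n − (p+q) + 1, so p + q = 557867 − 556320 + 1 = 1548.
p and q are the roots of t² − 1548t + 557867 = 0.
Discriminant: 1548² − 4·557867 = 2396304 − 2231468 = 164836; √164836 = 406.
q = (1548 − 406)/2 = 571, p = (1548 + 406)/2 = 977.
Check: 571 · 977 = 557867.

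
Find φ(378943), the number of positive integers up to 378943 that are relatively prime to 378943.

358848

Factor: 378943 = 29 · 73 · 179.
φ(378943) = (29−1) · (73−1) · (179−1) = 28 · 72 · 178 = 358848.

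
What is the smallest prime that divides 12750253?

73

12750253 is odd.
Digit sum 25, not divisible by 3.
Ends in 3: not divisible by 5.
7: 12750253 = 7·1821464 + 5
11: 12750253 = 11·1159113 + 10
13: 12750253 = 13·980788 + 9
17: 12750253 = 17·750014 + 15
19: 12750253 = 19·671065 + 18
23: 12750253 = 23·554358 + 19
29: 12750253 = 29·439663 + 26
31: 12750253 = 31·411298 + 15
37: 12750253 = 37·344601 + 16
41: 12750253 = 41·310981 + 32
43: 12750253 = 43·296517 + 22
47: 12750253 = 47·271281 + 46
53: 12750253 = 53·240570 + 43
59: 12750253 = 59·216105 + 58
61: 12750253 = 61·209020 + 33
67: 12750253 = 67·190302 + 19
71: 12750253 = 71·179581 + 2
73: 12750253 = 73·174661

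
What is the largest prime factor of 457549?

97

457549 = 53 · 8633
8633 = 89 · 97
97 is prime.
So 457549 = 53 · 89 · 97; the largest prime factor is 97.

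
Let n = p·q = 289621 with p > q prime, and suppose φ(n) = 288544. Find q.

509

φ(n) = (p−1)(q−1) = n − (p+q) + 1, so p + q = 289621 − 288544 + 1 = 1078.
p and q are the roots of t² − 1078t + 289621 = 0.
Discriminant: 1078² − 4·289621 = 1162084 − 1158484 = 3600; √3600 = 60.
q = (1078 − 60)/2 = 509, p = (1078 + 60)/2 = 569.
Check: 509 · 569 = 289621.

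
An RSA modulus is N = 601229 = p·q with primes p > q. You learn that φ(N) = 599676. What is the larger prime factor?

827

φ(n) = (p−1)(q−1) = n − (p+q) + 1, so p + q = 601229 − 599676 + 1 = 1554.
p and q are the roots of t² − 1554t + 601229 = 0.
Discriminant: 1554² − 4·601229 = 2414916 − 2404916 = 10000; √10000 = 100.
q = (1554 − 100)/2 = 727, p = (1554 + 100)/2 = 827.
Check: 727 · 827 = 601229.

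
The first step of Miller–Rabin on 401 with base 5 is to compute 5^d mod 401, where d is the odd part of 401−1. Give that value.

401 − 1 = 400 = 2^4 · 25, so d = 25.
5^1 ≡ 5 (mod 401)
5^2 ≡ 5^2 = 25 ≡ 25 (mod 401)
5^4 ≡ 25^2 = 625 ≡ 224 (mod 401)
5^8 ≡ 224^2 = 50176 ≡ 51 (mod 401)
5^16 ≡ 51^2 = 2601 ≡ 195 (mod 401)
25 = 16 + 8 + 1 in binary powers of 2.
So 5^25 ≡ 195 · 51 · 5 ≡ 1 (mod 401).
Since 5^d ≡ 1 (mod 401), base 5 does not prove 401 composite.

1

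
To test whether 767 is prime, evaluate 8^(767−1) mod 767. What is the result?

8^1 ≡ 8 (mod 767)
8^2 ≡ 8^2 = 64 ≡ 64 (mod 767)
8^4 ≡ 64^2 = 4096 ≡ 261 (mod 767)
8^8 ≡ 261^2 = 68121 ≡ 625 (mod 767)
8^16 ≡ 625^2 = 390625 ≡ 222 (mod 767)
8^32 ≡ 222^2 = 49284 ≡ 196 (mod 767)
8^64 ≡ 196^2 = 38416 ≡ 66 (mod 767)
8^128 ≡ 66^2 = 4356 ≡ 521 (mod 767)
8^256 ≡ 521^2 = 271441 ≡ 690 (mod 767)
8^512 ≡ 690^2 = 476100 ≡ 560 (mod 767)
766 = 512 + 128 + 64 + 32 + 16 + 8 + 4 + 2 in binary powers of 2.
So 8^766 ≡ 560 · 521 · 66 · 196 · 222 · 625 · 261 · 64 ≡ 285 (mod 767).
Since 285 ≠ 1, base 8 is a Fermat witness: 767 is composite.

285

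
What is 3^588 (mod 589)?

562

3^1 ≡ 3 (mod 589)
3^2 ≡ 3^2 = 9 ≡ 9 (mod 589)
3^4 ≡ 9^2 = 81 ≡ 81 (mod 589)
3^8 ≡ 81^2 = 6561 ≡ 82 (mod 589)
3^16 ≡ 82^2 = 6724 ≡ 245 (mod 589)
3^32 ≡ 245^2 = 60025 ≡ 536 (mod 589)
3^64 ≡ 536^2 = 287296 ≡ 453 (mod 589)
3^128 ≡ 453^2 = 205209 ≡ 237 (mod 589)
3^256 ≡ 237^2 = 56169 ≡ 214 (mod 589)
3^512 ≡ 214^2 = 45796 ≡ 443 (mod 589)
588 = 512 + 64 + 8 + 4 in binary powers of 2.
So 3^588 ≡ 443 · 453 · 82 · 81 ≡ 562 (mod 589).
Since 562 ≠ 1, base 3 is a Fermat witness: 589 is composite.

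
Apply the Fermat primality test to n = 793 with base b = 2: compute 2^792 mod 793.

131

2^1 ≡ 2 (mod 793)
2^2 ≡ 2^2 = 4 ≡ 4 (mod 793)
2^4 ≡ 4^2 = 16 ≡ 16 (mod 793)
2^8 ≡ 16^2 = 256 ≡ 256 (mod 793)
2^16 ≡ 256^2 = 65536 ≡ 510 (mod 793)
2^32 ≡ 510^2 = 260100 ≡ 789 (mod 793)
2^64 ≡ 789^2 = 622521 ≡ 16 (mod 793)
2^128 ≡ 16^2 = 256 ≡ 256 (mod 793)
2^256 ≡ 256^2 = 65536 ≡ 510 (mod 793)
2^512 ≡ 510^2 = 260100 ≡ 789 (mod 793)
792 = 512 + 256 + 16 + 8 in binary powers of 2.
So 2^792 ≡ 789 · 510 · 510 · 256 ≡ 131 (mod 793).
Since 131 ≠ 1, base 2 is a Fermat witness: 793 is composite.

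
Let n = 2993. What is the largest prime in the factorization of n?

2993 = 41 · 73
73 is prime.
So 2993 = 41 · 73; the largest prime factor is 73.

73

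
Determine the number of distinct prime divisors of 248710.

6

248710 = 2 · 124355
124355 = 5 · 24871
24871 = 7 · 3553
3553 = 11 · 323
323 = 17 · 19
248710 = 2 · 5 · 7 · 11 · 17 · 19, which has 6 distinct prime factors.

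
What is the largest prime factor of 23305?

79

23305 = 5 · 4661
4661 = 59 · 79
79 is prime.
So 23305 = 5 · 59 · 79; the largest prime factor is 79.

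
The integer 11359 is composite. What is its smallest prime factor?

11359 is odd.
Digit sum 19, not divisible by 3.
Ends in 9: not divisible by 5.
7: 11359 = 7·1622 + 5
11: 11359 = 11·1032 + 7
13: 11359 = 13·873 + 10
17: 11359 = 17·668 + 3
19: 11359 = 19·597 + 16
23: 11359 = 23·493 + 20
29: 11359 = 29·391 + 20
31: 11359 = 31·366 + 13
37: 11359 = 37·307

37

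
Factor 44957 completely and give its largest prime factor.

44957 = 11 · 4087
4087 = 61 · 67
67 is prime.
So 44957 = 11 · 61 · 67; the largest prime factor is 67.

67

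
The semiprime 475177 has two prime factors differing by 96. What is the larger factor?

Since p = q + 96, we have 475177 = q(q + 96), so q² + 96q − 475177 = 0.
Discriminant: 96² + 4·475177 = 9216 + 1900708 = 1909924; √1909924 = 1382.
q = (−96 + 1382)/2 = 643, and p = q + 96 = 739.
Check: 643 · 739 = 475177.

739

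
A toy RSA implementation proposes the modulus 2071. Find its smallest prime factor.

2071 is odd.
Digit sum 10, not divisible by 3.
Ends in 1: not divisible by 5.
7: 2071 = 7·295 + 6
11: 2071 = 11·188 + 3
13: 2071 = 13·159 + 4
17: 2071 = 17·121 + 14
19: 2071 = 19·109

19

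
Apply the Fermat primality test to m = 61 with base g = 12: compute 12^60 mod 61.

12^1 ≡ 12 (mod 61)
12^2 ≡ 12^2 = 144 ≡ 22 (mod 61)
12^4 ≡ 22^2 = 484 ≡ 57 (mod 61)
12^8 ≡ 57^2 = 3249 ≡ 16 (mod 61)
12^16 ≡ 16^2 = 256 ≡ 12 (mod 61)
12^32 ≡ 12^2 = 144 ≡ 22 (mod 61)
60 = 32 + 16 + 8 + 4 in binary powers of 2.
So 12^60 ≡ 22 · 12 · 16 · 57 ≡ 1 (mod 61).
Since the result is 1, base 12 gives no evidence that 61 is composite.

1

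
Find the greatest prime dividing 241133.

67

241133 = 59 · 4087
4087 = 61 · 67
67 is prime.
So 241133 = 59 · 61 · 67; the largest prime factor is 67.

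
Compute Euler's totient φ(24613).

Factor: 24613 = 151 · 163.
φ(24613) = (151−1) · (163−1) = 150 · 162 = 24300.

24300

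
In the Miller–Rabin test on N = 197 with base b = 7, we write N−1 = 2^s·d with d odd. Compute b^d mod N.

196

197 − 1 = 196 = 2^2 · 49, so d = 49.
7^1 ≡ 7 (mod 197)
7^2 ≡ 7^2 = 49 ≡ 49 (mod 197)
7^4 ≡ 49^2 = 2401 ≡ 37 (mod 197)
7^8 ≡ 37^2 = 1369 ≡ 187 (mod 197)
7^16 ≡ 187^2 = 34969 ≡ 100 (mod 197)
7^32 ≡ 100^2 = 10000 ≡ 150 (mod 197)
49 = 32 + 16 + 1 in binary powers of 2.
So 7^49 ≡ 150 · 100 · 7 ≡ 196 (mod 197).
Since 7^d ≡ 196 (mod 197), base 7 does not prove 197 composite.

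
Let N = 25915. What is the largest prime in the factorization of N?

73

25915 = 5 · 5183
5183 = 71 · 73
73 is prime.
So 25915 = 5 · 71 · 73; the largest prime factor is 73.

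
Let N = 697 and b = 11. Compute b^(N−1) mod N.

543

11^1 ≡ 11 (mod 697)
11^2 ≡ 11^2 = 121 ≡ 121 (mod 697)
11^4 ≡ 121^2 = 14641 ≡ 4 (mod 697)
11^8 ≡ 4^2 = 16 ≡ 16 (mod 697)
11^16 ≡ 16^2 = 256 ≡ 256 (mod 697)
11^32 ≡ 256^2 = 65536 ≡ 18 (mod 697)
11^64 ≡ 18^2 = 324 ≡ 324 (mod 697)
11^128 ≡ 324^2 = 104976 ≡ 426 (mod 697)
11^256 ≡ 426^2 = 181476 ≡ 256 (mod 697)
11^512 ≡ 256^2 = 65536 ≡ 18 (mod 697)
696 = 512 + 128 + 32 + 16 + 8 in binary powers of 2.
So 11^696 ≡ 18 · 426 · 18 · 256 · 16 ≡ 543 (mod 697).
Since 543 ≠ 1, base 11 is a Fermat witness: 697 is composite.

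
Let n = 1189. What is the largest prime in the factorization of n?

41

1189 = 29 · 41
41 is prime.
So 1189 = 29 · 41; the largest prime factor is 41.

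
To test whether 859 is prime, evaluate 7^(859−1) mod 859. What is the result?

7^1 ≡ 7 (mod 859)
7^2 ≡ 7^2 = 49 ≡ 49 (mod 859)
7^4 ≡ 49^2 = 2401 ≡ 683 (mod 859)
7^8 ≡ 683^2 = 466489 ≡ 52 (mod 859)
7^16 ≡ 52^2 = 2704 ≡ 127 (mod 859)
7^32 ≡ 127^2 = 16129 ≡ 667 (mod 859)
7^64 ≡ 667^2 = 444889 ≡ 786 (mod 859)
7^128 ≡ 786^2 = 617796 ≡ 175 (mod 859)
7^256 ≡ 175^2 = 30625 ≡ 560 (mod 859)
7^512 ≡ 560^2 = 313600 ≡ 65 (mod 859)
858 = 512 + 256 + 64 + 16 + 8 + 2 in binary powers of 2.
So 7^858 ≡ 65 · 560 · 786 · 127 · 52 · 49 ≡ 1 (mod 859).
Since the result is 1, base 7 gives no evidence that 859 is composite.

1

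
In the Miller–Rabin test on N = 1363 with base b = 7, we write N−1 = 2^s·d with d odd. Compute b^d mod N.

1363 − 1 = 1362 = 2^1 · 681, so d = 681.
7^1 ≡ 7 (mod 1363)
7^2 ≡ 7^2 = 49 ≡ 49 (mod 1363)
7^4 ≡ 49^2 = 2401 ≡ 1038 (mod 1363)
7^8 ≡ 1038^2 = 1077444 ≡ 674 (mod 1363)
7^16 ≡ 674^2 = 454276 ≡ 397 (mod 1363)
7^32 ≡ 397^2 = 157609 ≡ 864 (mod 1363)
7^64 ≡ 864^2 = 746496 ≡ 935 (mod 1363)
7^128 ≡ 935^2 = 874225 ≡ 542 (mod 1363)
7^256 ≡ 542^2 = 293764 ≡ 719 (mod 1363)
7^512 ≡ 719^2 = 516961 ≡ 384 (mod 1363)
681 = 512 + 128 + 32 + 8 + 1 in binary powers of 2.
So 7^681 ≡ 384 · 542 · 864 · 674 · 7 ≡ 1209 (mod 1363).
Squaring chain: 1209; never reaches −1, so base 7 is a Miller–Rabin witness that 1363 is composite.

1209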